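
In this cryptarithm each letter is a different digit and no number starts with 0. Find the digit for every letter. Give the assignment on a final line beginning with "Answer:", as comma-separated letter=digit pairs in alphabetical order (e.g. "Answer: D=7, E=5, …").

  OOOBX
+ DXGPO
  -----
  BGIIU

Step 1. [col 1: X + O ≡ U (mod 10)] column 1 (X + O ≡ U (mod 10), carry-in 0) doesn't pin X yet; pick X=8 and continue ⇒ X=8.
Step 2. [col 1: X + O ≡ U (mod 10)] several values work for U in column 1 (X + O ≡ U (mod 10), carry-in 0); try U=3. So U=3.
Step 3. [col 1: X + O ≡ U (mod 10)] column 1: given X=8, U=3, carry-in 0, and digits 3,8 already taken and all letters distinct, X+O≡U (mod 10) forces O=5 ⇒ O=5.
Step 4. [col 2: B + P ≡ I (mod 10)] column 2 (B + P ≡ I (mod 10), carry-in 1) doesn't pin I yet; pick I=0 and continue ⇒ I=0.
Step 5. [col 2: B + P ≡ I (mod 10)] B=7 is one option consistent with column 2 (B + P ≡ I (mod 10), carry-in 1) — take it ⇒ B=7.
Step 6. [col 2: B + P ≡ I (mod 10)] in column 2 we have B+P≡I with carry-in 1; given B=7, I=0 and digits 0,3,5,7,8 already taken and all letters distinct, that pins P to 2. So P=2.
Step 7. [col 3: O + G ≡ I (mod 10)] column 3: given O=5, I=0, carry-in 1, and digits 0,2,3,5,7,8 already taken and all letters distinct, O+G≡I (mod 10) forces G=4, so G=4.
Step 8. [col 5: O + D ≡ B (mod 10)] from column 5 (O=5, B=7, carry-in 1, digits 0,2,3,4,5,7,8 already taken and all letters distinct): D must equal 1 ⇒ D=1.

Answer: B=7, D=1, G=4, I=0, O=5, P=2, U=3, X=8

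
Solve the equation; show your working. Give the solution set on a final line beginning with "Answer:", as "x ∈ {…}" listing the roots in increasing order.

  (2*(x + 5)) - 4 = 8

Step 1. [(2*(x + 5)) - 4 = 8] 4 comes off first (add 4), so sub: 2*(x + 5) = 12.
Step 2. [2*(x + 5) = 12] 2·(inner) — divide through by 2 ⇒ div: x + 5 = 6.
Step 3. [x + 5 = 6] the outer +5 inverts by subtracting 5. So sub: x = 1.

Answer: x ∈ {1}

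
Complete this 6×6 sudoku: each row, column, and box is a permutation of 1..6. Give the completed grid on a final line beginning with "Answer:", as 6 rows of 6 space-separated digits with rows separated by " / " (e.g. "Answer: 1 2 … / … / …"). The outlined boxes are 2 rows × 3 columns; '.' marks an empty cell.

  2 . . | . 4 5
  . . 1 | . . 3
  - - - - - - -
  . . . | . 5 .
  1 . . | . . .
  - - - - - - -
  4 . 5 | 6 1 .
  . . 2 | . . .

Step 1. [r4c2∈{2,3,4,5,6}] r4c2 is the only open cell in row 4 admitting 5 ⇒ r4c2=5.
Step 2. [r3c2∈{2,3,4,6}] r3c2 is the only open cell in col 2 admitting 2, so r3c2=2.
Step 3. [r6c5∈{3}] nothing but 3 survives at r6c5 ⇒ r6c5=3.
Step 4. [r3c1∈{3,6}] r3c1 is the only open cell in col 1 admitting 3 ⇒ r3c1=3.
Step 5. [r2c5∈{2,6}] r2c5 is the only open cell in box 2 admitting 6 ⇒ r2c5=6.
Step 6. [r3c6∈{1,4,6}] in col 6, 1 fits only at r3c6. So r3c6=1.
Step 7. [r3c4∈{4}] r3c4 is down to just 4. So r3c4=4.
Step 8. [r4c5∈{2}] r4c5's peers cover all but 2, so r4c5=2.
Step 9. [r3c3∈{6}] nothing but 6 survives at r3c3 ⇒ r3c3=6.
Step 10. [r1c2∈{3,6}] across row 1, 6 lands solely at r1c2 ⇒ r1c2=6.
Step 11. [r6c4∈{5}] nothing but 5 survives at r6c4. So r6c4=5.
Step 12. [r6c2∈{1}] r6c2 has the single candidate 1, so r6c2=1.
Step 13. [r2c4∈{2}] only 2 remains possible at r2c4 ⇒ r2c4=2.
Step 14. [r2c1∈{5}] r2c1 has the single candidate 5, so r2c1=5.
Step 15. [r4c6∈{6}] only 6 remains possible at r4c6. So r4c6=6.
Step 16. [r1c3∈{3}] r1c3 has the single candidate 3 ⇒ r1c3=3.
Step 17. [r6c1∈{6}] nothing but 6 survives at r6c1 ⇒ r6c1=6.
Step 18. [r5c6∈{2}] r5c6 is down to just 2. So r5c6=2.
Step 19. [r5c2∈{3}] r5c2's peers cover all but 3, so r5c2=3.
Step 20. [r1c4∈{1}] r1c4 is down to just 1. So r1c4=1.
Step 21. [r4c4∈{3}] r4c4 has the single candidate 3, so r4c4=3.
Step 22. [r6c6∈{4}] only 4 remains possible at r6c6, so r6c6=4.
Step 23. [r2c2∈{4}] r2c2 is down to just 4, so r2c2=4.
Step 24. [r4c3∈{4}] only 4 remains possible at r4c3. So r4c3=4.

Answer: 2 6 3 1 4 5 / 5 4 1 2 6 3 / 3 2 6 4 5 1 / 1 5 4 3 2 6 / 4 3 5 6 1 2 / 6 1 2 5 3 4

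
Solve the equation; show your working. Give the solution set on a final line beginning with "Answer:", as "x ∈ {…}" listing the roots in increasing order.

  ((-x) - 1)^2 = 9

Step 1. [((-x) - 1)^2 = 9] √ both sides: 9 ≥ 0 gives two branches ⇒ sqrt: (-x) - 1 = 3 or -3.
Step 2. [(-x) - 1 = 3 or -3] add 1: x sits inside (… - 1). So sub: -x = 4 or -2.
Step 3. [-x = 4 or -2] LHS negated; negate both sides, so neg: x = -4 or 2.

Answer: x ∈ {-4, 2}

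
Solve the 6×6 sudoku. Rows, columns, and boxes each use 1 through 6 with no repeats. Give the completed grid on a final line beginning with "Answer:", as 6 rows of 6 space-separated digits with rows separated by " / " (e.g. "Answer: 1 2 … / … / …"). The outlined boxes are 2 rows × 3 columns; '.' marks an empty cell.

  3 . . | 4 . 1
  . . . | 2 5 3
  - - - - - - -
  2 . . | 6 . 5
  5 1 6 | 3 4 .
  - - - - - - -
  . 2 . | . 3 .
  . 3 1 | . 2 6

Step 1. [r2c3∈{4}] r2c3 is down to just 4 ⇒ r2c3=4.
Step 2. [r2c2∈{6}] r2c2 has the single candidate 6, so r2c2=6.
Step 3. [r5c3∈{5}] only 5 remains possible at r5c3 ⇒ r5c3=5.
Step 4. [r5c1∈{4,6}] across row 5, 6 lands solely at r5c1 ⇒ r5c1=6.
Step 5. [r5c4∈{1}] r5c4's peers cover all but 1, so r5c4=1.
Step 6. [r6c4∈{5}] r6c4 is down to just 5 ⇒ r6c4=5.
Step 7. [r1c3∈{2}] r1c3 has the single candidate 2 ⇒ r1c3=2.
Step 8. [r3c5∈{1}] r3c5 is down to just 1, so r3c5=1.
Step 9. [r5c6∈{4}] only 4 remains possible at r5c6. So r5c6=4.
Step 10. [r1c5∈{6}] r1c5's peers cover all but 6 ⇒ r1c5=6.
Step 11. [r4c6∈{2}] r4c6 has the single candidate 2 ⇒ r4c6=2.
Step 12. [r1c2∈{5}] only 5 remains possible at r1c2. So r1c2=5.
Step 13. [r3c3∈{3}] r3c3's peers cover all but 3. So r3c3=3.
Step 14. [r2c1∈{1}] r2c1 is down to just 1, so r2c1=1.
Step 15. [r6c1∈{4}] r6c1's peers cover all but 4. So r6c1=4.
Step 16. [r3c2∈{4}] r3c2 is down to just 4, so r3c2=4.

Answer: 3 5 2 4 6 1 / 1 6 4 2 5 3 / 2 4 3 6 1 5 / 5 1 6 3 4 2 / 6 2 5 1 3 4 / 4 3 1 5 2 6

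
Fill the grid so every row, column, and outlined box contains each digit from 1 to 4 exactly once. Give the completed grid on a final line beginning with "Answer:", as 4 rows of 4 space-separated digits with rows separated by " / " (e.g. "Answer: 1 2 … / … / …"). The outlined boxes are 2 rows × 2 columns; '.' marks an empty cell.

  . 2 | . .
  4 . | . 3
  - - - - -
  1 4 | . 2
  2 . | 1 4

Step 1. [r4c2∈{3}] only 3 remains possible at r4c2, so r4c2=3.
Step 2. [r1c3∈{4}] r1c3 is down to just 4. So r1c3=4.
Step 3. [r2c2∈{1}] nothing but 1 survives at r2c2 ⇒ r2c2=1.
Step 4. [r3c3∈{3}] nothing but 3 survives at r3c3. So r3c3=3.
Step 5. [r1c4∈{1}] r1c4's peers cover all but 1 ⇒ r1c4=1.
Step 6. [r1c1∈{3}] only 3 remains possible at r1c1. So r1c1=3.
Step 7. [r2c3∈{2}] r2c3 is down to just 2, so r2c3=2.

Answer: 3 2 4 1 / 4 1 2 3 / 1 4 3 2 / 2 3 1 4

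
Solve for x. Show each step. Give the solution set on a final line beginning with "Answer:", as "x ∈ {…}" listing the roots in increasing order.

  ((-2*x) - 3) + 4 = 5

Step 1. [((-2*x) - 3) + 4 = 5] subtract 4: x sits inside (… + 4). So sub: (-2*x) - 3 = 1.
Step 2. [(-2*x) - 3 = 1] add 3: x sits inside (… - 3). So sub: -2*x = 4.
Step 3. [-2*x = 4] -2·(inner) — divide through by -2, so div: x = -2.

Answer: x ∈ {-2}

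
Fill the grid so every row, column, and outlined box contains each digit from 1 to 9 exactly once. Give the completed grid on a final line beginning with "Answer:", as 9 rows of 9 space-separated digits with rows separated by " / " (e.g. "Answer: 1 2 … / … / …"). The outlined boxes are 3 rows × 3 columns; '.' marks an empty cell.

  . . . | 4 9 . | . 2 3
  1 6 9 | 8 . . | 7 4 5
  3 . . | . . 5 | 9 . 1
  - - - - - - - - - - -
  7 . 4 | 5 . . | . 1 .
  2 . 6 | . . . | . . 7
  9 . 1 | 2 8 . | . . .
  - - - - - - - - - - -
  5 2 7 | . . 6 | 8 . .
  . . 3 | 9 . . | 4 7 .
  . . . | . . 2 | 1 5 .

Step 1. [r1c1∈{8}] nothing but 8 survives at r1c1, so r1c1=8.
Step 2. [r7c8∈{3,9}] r7c8 is the only open cell in box 9 admitting 3 ⇒ r7c8=3.
Step 3. [r6c8∈{6}] nothing but 6 survives at r6c8. So r6c8=6.
Step 4. [r4c9∈{2,8,9}] in col 9, 8 fits only at r4c9. So r4c9=8.
Step 5. [r4c2∈{3}] nothing but 3 survives at r4c2, so r4c2=3.
Step 6. [r7c4∈{1}] r7c4 is down to just 1 ⇒ r7c4=1.
Step 7. [r5c4∈{3}] nothing but 3 survives at r5c4 ⇒ r5c4=3.
Step 8. [r5c2∈{5,8}] row 5 places 8 nowhere but r5c2 ⇒ r5c2=8.
Step 9. [r9c5∈{3,4,7}] r9c5 is the only open cell in row 9 admitting 3 ⇒ r9c5=3.
Step 10. [r3c5∈{2,6,7}] in col 5, 7 fits only at r3c5. So r3c5=7.
Step 11. [r5c5∈{1,4}] in col 5, 1 fits only at r5c5, so r5c5=1.
Step 12. [r9c2∈{4,9}] col 2 places 9 nowhere but r9c2. So r9c2=9.
Step 13. [r9c9∈{6}] r9c9 is down to just 6. So r9c9=6.
Step 14. [r6c2∈{5}] nothing but 5 survives at r6c2. So r6c2=5.
Step 15. [r5c6∈{4,9}] row 5 places 4 nowhere but r5c6, so r5c6=4.
Step 16. [r9c4∈{7}] r9c4's peers cover all but 7. So r9c4=7.
Step 17. [r6c6∈{7}] nothing but 7 survives at r6c6. So r6c6=7.
Step 18. [r8c2∈{1}] nothing but 1 survives at r8c2. So r8c2=1.
Step 19. [r3c2∈{4}] r3c2 has the single candidate 4 ⇒ r3c2=4.
Step 20. [r3c8∈{8}] only 8 remains possible at r3c8. So r3c8=8.
Step 21. [r8c6∈{8}] only 8 remains possible at r8c6 ⇒ r8c6=8.
Step 22. [r6c7∈{3}] r6c7 has the single candidate 3. So r6c7=3.
Step 23. [r3c4∈{6}] r3c4 is down to just 6, so r3c4=6.
Step 24. [r3c3∈{2}] r3c3's peers cover all but 2, so r3c3=2.
Step 25. [r8c1∈{6}] r8c1 has the single candidate 6, so r8c1=6.
Step 26. [r2c6∈{3}] r2c6's peers cover all but 3 ⇒ r2c6=3.
Step 27. [r7c5∈{4}] r7c5 has the single candidate 4, so r7c5=4.
Step 28. [r9c1∈{4}] r9c1 is down to just 4 ⇒ r9c1=4.
Step 29. [r7c9∈{9}] r7c9 has the single candidate 9, so r7c9=9.
Step 30. [r1c6∈{1}] r1c6 is down to just 1. So r1c6=1.
Step 31. [r8c9∈{2}] only 2 remains possible at r8c9, so r8c9=2.
Step 32. [r1c7∈{6}] r1c7 has the single candidate 6, so r1c7=6.
Step 33. [r9c3∈{8}] r9c3 is down to just 8. So r9c3=8.
Step 34. [r5c7∈{5}] r5c7 has the single candidate 5. So r5c7=5.
Step 35. [r8c5∈{5}] r8c5 is down to just 5, so r8c5=5.
Step 36. [r6c9∈{4}] only 4 remains possible at r6c9 ⇒ r6c9=4.
Step 37. [r4c7∈{2}] nothing but 2 survives at r4c7, so r4c7=2.
Step 38. [r1c3∈{5}] r1c3's peers cover all but 5. So r1c3=5.
Step 39. [r4c6∈{9}] r4c6's peers cover all but 9 ⇒ r4c6=9.
Step 40. [r5c8∈{9}] nothing but 9 survives at r5c8. So r5c8=9.
Step 41. [r2c5∈{2}] r2c5's peers cover all but 2, so r2c5=2.
Step 42. [r4c5∈{6}] r4c5 has the single candidate 6, so r4c5=6.
Step 43. [r1c2∈{7}] r1c2's peers cover all but 7 ⇒ r1c2=7.

Answer: 8 7 5 4 9 1 6 2 3 / 1 6 9 8 2 3 7 4 5 / 3 4 2 6 7 5 9 8 1 / 7 3 4 5 6 9 2 1 8 / 2 8 6 3 1 4 5 9 7 / 9 5 1 2 8 7 3 6 4 / 5 2 7 1 4 6 8 3 9 / 6 1 3 9 5 8 4 7 2 / 4 9 8 7 3 2 1 5 6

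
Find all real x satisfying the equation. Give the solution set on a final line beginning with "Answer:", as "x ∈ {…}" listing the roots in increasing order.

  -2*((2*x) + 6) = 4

Step 1. [-2*((2*x) + 6) = 4] -2·(inner) — divide through by -2 ⇒ div: (2*x) + 6 = -2.
Step 2. [(2*x) + 6 = -2] 2 | LHS and 2 | -2: pull 2 out ⇒ factor: x + 3 = -1.
Step 3. [x + 3 = -1] the outer +3 inverts by subtracting 3 ⇒ sub: x = -4.

Answer: x ∈ {-4}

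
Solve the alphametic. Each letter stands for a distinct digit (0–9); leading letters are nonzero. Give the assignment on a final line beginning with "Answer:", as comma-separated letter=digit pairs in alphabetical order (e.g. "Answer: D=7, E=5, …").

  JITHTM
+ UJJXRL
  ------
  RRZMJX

Step 1. [col 1: M + L ≡ X (mod 10)] several values work for L in column 1 (M + L ≡ X (mod 10), carry-in 0); try L=9. So L=9.
Step 2. [col 1: M + L ≡ X (mod 10)] X=4 is one option consistent with column 1 (M + L ≡ X (mod 10), carry-in 0) — take it. So X=4.
Step 3. [col 1: M + L ≡ X (mod 10)] column 1: given L=9, X=4, carry-in 0, and digits 4,9 already taken and all letters distinct, M+L≡X (mod 10) forces M=5, so M=5.
Step 4. [col 2: T + R ≡ J (mod 10)] R=8 is one option consistent with column 2 (T + R ≡ J (mod 10), carry-in 1) — take it ⇒ R=8.
Step 5. [col 2: T + R ≡ J (mod 10)] no forcing yet in column 2 (carry-in 1); T=7 is free and consistent — try it. So T=7.
Step 6. [col 2: T + R ≡ J (mod 10)] in column 2 we have T+R≡J with carry-in 1; given T=7, R=8 and digits 4,5,7,8,9 already taken and all letters distinct, that pins J to 6. So J=6.
Step 7. [col 3: H + X ≡ M (mod 10)] from column 3 (X=4, M=5, carry-in 1, digits 4,5,6,7,8,9 already taken and all letters distinct): H must equal 0, so H=0.
Step 8. [col 4: T + J ≡ Z (mod 10)] column 4: given T=7, J=6, carry-in 0, and digits 0,4,5,6,7,8,9 already taken and all letters distinct, T+J≡Z (mod 10) forces Z=3 ⇒ Z=3.
Step 9. [col 5: I + J ≡ R (mod 10)] column 5 reads I+J+carry(1)=R with J=6, R=8; with digits 0,3,4,5,6,7,8,9 already taken and all letters distinct, the only value for I is 1. So I=1.
Step 10. [col 6: J + U ≡ R (mod 10)] column 6: given J=6, R=8, carry-in 0, and digits 0,1,3,4,5,6,7,8,9 already taken and all letters distinct, J+U≡R (mod 10) forces U=2, so U=2.

Answer: H=0, I=1, J=6, L=9, M=5, R=8, T=7, U=2, X=4, Z=3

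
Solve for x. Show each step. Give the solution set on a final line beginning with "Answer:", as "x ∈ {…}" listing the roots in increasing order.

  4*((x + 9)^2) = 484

Step 1. [4*((x + 9)^2) = 484] 4 out front; divide by 4. So div: (x + 9)^2 = 121.
Step 2. [(x + 9)^2 = 121] √ both sides: 121 ≥ 0 gives two branches ⇒ sqrt: x + 9 = 11 or -11.
Step 3. [x + 9 = 11 or -11] peel the +9: subtract 9 from each side, so sub: x = 2 or -20.

Answer: x ∈ {-20, 2}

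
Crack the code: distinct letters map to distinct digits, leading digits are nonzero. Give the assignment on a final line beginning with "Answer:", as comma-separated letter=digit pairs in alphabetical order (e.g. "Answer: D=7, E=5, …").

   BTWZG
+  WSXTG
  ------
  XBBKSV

Step 1. [col 1: G + G ≡ V (mod 10)] G=4 is one option consistent with column 1 (G + G ≡ V (mod 10), carry-in 0) — take it ⇒ G=4.
Step 2. [X] the sum has 6 digits but both addends have 5; that extra leading digit X is the final carry, namely 1 ⇒ X=1.
Step 3. [col 1: G + G ≡ V (mod 10)] in column 1 we have G+G≡V with carry-in 0; given G=4 and digits 1,4 already taken and all letters distinct, that pins V to 8 ⇒ V=8.
Step 4. [col 2: Z + T ≡ S (mod 10)] column 2 (Z + T ≡ S (mod 10), carry-in 0) doesn't pin T yet; pick T=5 and continue. So T=5.
Step 5. [col 2: Z + T ≡ S (mod 10)] no forcing yet in column 2 (carry-in 0); Z=2 is free and consistent — try it. So Z=2.
Step 6. [col 2: Z + T ≡ S (mod 10)] column 2: given Z=2, T=5, carry-in 0, and digits 1,2,4,5,8 already taken and all letters distinct, Z+T≡S (mod 10) forces S=7. So S=7.
Step 7. [col 3: W + X ≡ K (mod 10)] in column 3 we have W+X≡K with carry-in 0; given X=1 and digits 1,2,4,5,7,8 already taken and all letters distinct, that pins W to 9, so W=9.
Step 8. [col 3: W + X ≡ K (mod 10)] column 3 reads W+X+carry(0)=K with W=9, X=1; with digits 1,2,4,5,7,8,9 already taken and all letters distinct, the only value for K is 0, so K=0.
Step 9. [col 4: T + S ≡ B (mod 10)] column 4 reads T+S+carry(1)=B with T=5, S=7; with digits 0,1,2,4,5,7,8,9 already taken and all letters distinct, the only value for B is 3 ⇒ B=3.

Answer: B=3, G=4, K=0, S=7, T=5, V=8, W=9, X=1, Z=2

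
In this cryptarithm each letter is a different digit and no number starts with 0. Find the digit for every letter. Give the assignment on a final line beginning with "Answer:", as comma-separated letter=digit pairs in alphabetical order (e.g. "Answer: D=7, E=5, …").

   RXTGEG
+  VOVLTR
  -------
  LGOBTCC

Step 1. [L] adding two 6-digit numbers gives at most 6+1 digits, and here it does — L is that final carry and must be 1. So L=1.
Step 2. [col 1: G + R ≡ C (mod 10)] no forcing yet in column 1 (carry-in 0); G=2 is free and consistent — try it. So G=2.
Step 3. [col 1: G + R ≡ C (mod 10)] C=9 is one option consistent with column 1 (G + R ≡ C (mod 10), carry-in 0) — take it. So C=9.
Step 4. [col 1: G + R ≡ C (mod 10)] column 1 reads G+R+carry(0)=C with G=2, C=9; with digits 1,2,9 already taken and all letters distinct, the only value for R is 7. So R=7.
Step 5. [col 2: E + T ≡ C (mod 10)] several values work for T in column 2 (E + T ≡ C (mod 10), carry-in 0); try T=3, so T=3.
Step 6. [col 2: E + T ≡ C (mod 10)] column 2: given T=3, C=9, carry-in 0, and digits 1,2,3,7,9 already taken and all letters distinct, E+T≡C (mod 10) forces E=6. So E=6.
Step 7. [col 4: T + V ≡ B (mod 10)] from column 4 (T=3, carry-in 0, digits 1,2,3,6,7,9 already taken and all letters distinct): V must equal 5, so V=5.
Step 8. [col 4: T + V ≡ B (mod 10)] in column 4 we have T+V≡B with carry-in 0; given T=3, V=5 and digits 1,2,3,5,6,7,9 already taken and all letters distinct, that pins B to 8 ⇒ B=8.
Step 9. [col 5: X + O ≡ O (mod 10)] in column 5 we have X+O≡O with carry-in 0; given nothing yet and digits 1,2,3,5,6,7,8,9 already taken and all letters distinct, that pins X to 0, so X=0.
Step 10. [col 5: X + O ≡ O (mod 10)] in column 5 we have X+O≡O with carry-in 0; given X=0 and digits 0,1,2,3,5,6,7,8,9 already taken and all letters distinct, that pins O to 4 ⇒ O=4.

Answer: B=8, C=9, E=6, G=2, L=1, O=4, R=7, T=3, V=5, X=0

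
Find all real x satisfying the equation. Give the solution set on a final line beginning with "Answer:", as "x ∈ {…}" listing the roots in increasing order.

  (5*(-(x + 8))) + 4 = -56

Step 1. [(5*(-(x + 8))) + 4 = -56] +4 is outermost — subtract 4 both sides. So sub: 5*(-(x + 8)) = -60.
Step 2. [5*(-(x + 8)) = -60] LHS = 5·(…); ÷5 both sides. So div: -(x + 8) = -12.
Step 3. [-(x + 8) = -12] LHS negated; negate both sides. So neg: x + 8 = 12.
Step 4. [x + 8 = 12] 8 comes off first (subtract 8) ⇒ sub: x = 4.

Answer: x ∈ {4}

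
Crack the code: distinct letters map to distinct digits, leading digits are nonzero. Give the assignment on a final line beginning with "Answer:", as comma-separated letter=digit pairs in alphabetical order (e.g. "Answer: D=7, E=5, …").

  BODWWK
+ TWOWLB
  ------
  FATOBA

Step 1. [col 1: K + B ≡ A (mod 10)] several values work for B in column 1 (K + B ≡ A (mod 10), carry-in 0); try B=2, so B=2.
Step 2. [col 1: K + B ≡ A (mod 10)] column 1 (K + B ≡ A (mod 10), carry-in 0) doesn't pin K yet; pick K=8 and continue. So K=8.
Step 3. [col 1: K + B ≡ A (mod 10)] column 1: given K=8, B=2, carry-in 0, and digits 2,8 already taken and all letters distinct, K+B≡A (mod 10) forces A=0. So A=0.
Step 4. [col 2: W + L ≡ B (mod 10)] no forcing yet in column 2 (carry-in 1); W=6 is free and consistent — try it. So W=6.
Step 5. [col 2: W + L ≡ B (mod 10)] column 2: given W=6, B=2, carry-in 1, and digits 0,2,6,8 already taken and all letters distinct, W+L≡B (mod 10) forces L=5, so L=5.
Step 6. [col 3: W + W ≡ O (mod 10)] column 3: given W=6, carry-in 1, and digits 0,2,5,6,8 already taken and all letters distinct, W+W≡O (mod 10) forces O=3 ⇒ O=3.
Step 7. [col 4: D + O ≡ T (mod 10)] column 4 reads D+O+carry(1)=T with O=3; with digits 0,2,3,5,6,8 already taken and all letters distinct, the only value for T is 1. So T=1.
Step 8. [col 4: D + O ≡ T (mod 10)] from column 4 (O=3, T=1, carry-in 1, digits 0,1,2,3,5,6,8 already taken and all letters distinct): D must equal 7. So D=7.
Step 9. [col 6: B + T ≡ F (mod 10)] in column 6 we have B+T≡F with carry-in 1; given B=2, T=1 and digits 0,1,2,3,5,6,7,8 already taken and all letters distinct, that pins F to 4. So F=4.

Answer: A=0, B=2, D=7, F=4, K=8, L=5, O=3, T=1, W=6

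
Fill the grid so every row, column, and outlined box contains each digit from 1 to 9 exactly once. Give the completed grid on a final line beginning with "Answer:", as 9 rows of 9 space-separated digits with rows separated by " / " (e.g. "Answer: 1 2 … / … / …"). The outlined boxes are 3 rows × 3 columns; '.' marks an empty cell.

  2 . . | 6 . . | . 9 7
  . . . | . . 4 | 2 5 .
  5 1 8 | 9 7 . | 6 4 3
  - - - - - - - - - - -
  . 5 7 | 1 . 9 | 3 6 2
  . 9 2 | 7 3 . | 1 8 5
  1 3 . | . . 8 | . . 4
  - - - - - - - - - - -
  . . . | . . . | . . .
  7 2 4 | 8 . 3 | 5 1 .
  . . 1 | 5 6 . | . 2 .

Step 1. [r9c2∈{8}] only 8 remains possible at r9c2, so r9c2=8.
Step 2. [r9c9∈{9}] nothing but 9 survives at r9c9 ⇒ r9c9=9.
Step 3. [r7c2∈{6}] nothing but 6 survives at r7c2, so r7c2=6.
Step 4. [r1c7∈{8}] r1c7's peers cover all but 8, so r1c7=8.
Step 5. [r7c8∈{3,7}] r7c8 is the only open cell in col 8 admitting 3, so r7c8=3.
Step 6. [r7c1∈{9}] only 9 remains possible at r7c1, so r7c1=9.
Step 7. [r7c4∈{2,4}] 4 has one home in col 4: r7c4. So r7c4=4.
Step 8. [r7c7∈{7}] r7c7 is down to just 7 ⇒ r7c7=7.
Step 9. [r6c5∈{2,5}] r6c5 is the only open cell in row 6 admitting 5. So r6c5=5.
Step 10. [r1c5∈{1}] nothing but 1 survives at r1c5 ⇒ r1c5=1.
Step 11. [r1c3∈{3}] r1c3's peers cover all but 3, so r1c3=3.
Step 12. [r5c1∈{4,6}] across row 5, 4 lands solely at r5c1. So r5c1=4.
Step 13. [r7c5∈{2}] r7c5's peers cover all but 2. So r7c5=2.
Step 14. [r6c3∈{6}] only 6 remains possible at r6c3 ⇒ r6c3=6.
Step 15. [r7c9∈{8}] nothing but 8 survives at r7c9 ⇒ r7c9=8.
Step 16. [r5c6∈{6}] r5c6 is down to just 6, so r5c6=6.
Step 17. [r9c7∈{4}] r9c7's peers cover all but 4, so r9c7=4.
Step 18. [r2c5∈{8}] only 8 remains possible at r2c5, so r2c5=8.
Step 19. [r4c5∈{4}] only 4 remains possible at r4c5, so r4c5=4.
Step 20. [r9c6∈{7}] r9c6 is down to just 7, so r9c6=7.
Step 21. [r1c2∈{4}] r1c2's peers cover all but 4 ⇒ r1c2=4.
Step 22. [r7c6∈{1}] only 1 remains possible at r7c6. So r7c6=1.
Step 23. [r4c1∈{8}] r4c1's peers cover all but 8, so r4c1=8.
Step 24. [r2c4∈{3}] only 3 remains possible at r2c4 ⇒ r2c4=3.
Step 25. [r2c3∈{9}] r2c3 has the single candidate 9. So r2c3=9.
Step 26. [r2c9∈{1}] r2c9 is down to just 1, so r2c9=1.
Step 27. [r6c8∈{7}] r6c8 has the single candidate 7 ⇒ r6c8=7.
Step 28. [r7c3∈{5}] r7c3's peers cover all but 5. So r7c3=5.
Step 29. [r2c1∈{6}] r2c1 has the single candidate 6, so r2c1=6.
Step 30. [r8c9∈{6}] only 6 remains possible at r8c9, so r8c9=6.
Step 31. [r2c2∈{7}] nothing but 7 survives at r2c2, so r2c2=7.
Step 32. [r1c6∈{5}] only 5 remains possible at r1c6. So r1c6=5.
Step 33. [r6c4∈{2}] r6c4 has the single candidate 2 ⇒ r6c4=2.
Step 34. [r9c1∈{3}] r9c1 is down to just 3 ⇒ r9c1=3.
Step 35. [r8c5∈{9}] nothing but 9 survives at r8c5 ⇒ r8c5=9.
Step 36. [r3c6∈{2}] nothing but 2 survives at r3c6, so r3c6=2.
Step 37. [r6c7∈{9}] nothing but 9 survives at r6c7 ⇒ r6c7=9.

Answer: 2 4 3 6 1 5 8 9 7 / 6 7 9 3 8 4 2 5 1 / 5 1 8 9 7 2 6 4 3 / 8 5 7 1 4 9 3 6 2 / 4 9 2 7 3 6 1 8 5 / 1 3 6 2 5 8 9 7 4 / 9 6 5 4 2 1 7 3 8 / 7 2 4 8 9 3 5 1 6 / 3 8 1 5 6 7 4 2 9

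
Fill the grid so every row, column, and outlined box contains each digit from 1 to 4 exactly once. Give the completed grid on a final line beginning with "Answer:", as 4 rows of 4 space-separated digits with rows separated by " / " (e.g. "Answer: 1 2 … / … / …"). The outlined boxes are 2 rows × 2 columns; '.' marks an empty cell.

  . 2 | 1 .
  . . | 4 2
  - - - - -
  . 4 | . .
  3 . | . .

Step 1. [r4c2∈{1}] nothing but 1 survives at r4c2 ⇒ r4c2=1.
Step 2. [r3c3∈{2,3}] across col 3, 3 lands solely at r3c3, so r3c3=3.
Step 3. [r2c2∈{3}] nothing but 3 survives at r2c2, so r2c2=3.
Step 4. [r4c4∈{4}] nothing but 4 survives at r4c4 ⇒ r4c4=4.
Step 5. [r4c3∈{2}] only 2 remains possible at r4c3 ⇒ r4c3=2.
Step 6. [r3c1∈{2}] nothing but 2 survives at r3c1. So r3c1=2.
Step 7. [r2c1∈{1}] r2c1 has the single candidate 1 ⇒ r2c1=1.
Step 8. [r3c4∈{1}] only 1 remains possible at r3c4. So r3c4=1.
Step 9. [r1c1∈{4}] r1c1's peers cover all but 4, so r1c1=4.
Step 10. [r1c4∈{3}] r1c4's peers cover all but 3, so r1c4=3.

Answer: 4 2 1 3 / 1 3 4 2 / 2 4 3 1 / 3 1 2 4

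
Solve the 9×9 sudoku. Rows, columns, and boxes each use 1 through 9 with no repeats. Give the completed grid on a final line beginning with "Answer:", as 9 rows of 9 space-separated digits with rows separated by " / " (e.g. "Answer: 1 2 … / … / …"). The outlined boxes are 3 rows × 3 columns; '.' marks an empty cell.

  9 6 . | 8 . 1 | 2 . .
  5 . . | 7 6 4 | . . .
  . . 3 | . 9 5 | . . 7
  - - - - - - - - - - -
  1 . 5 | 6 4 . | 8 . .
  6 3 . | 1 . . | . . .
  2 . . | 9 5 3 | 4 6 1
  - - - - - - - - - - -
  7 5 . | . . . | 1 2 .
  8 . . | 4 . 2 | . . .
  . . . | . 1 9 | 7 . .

Step 1. [r5c3∈{4,7,8,9}] across row 5, 4 lands solely at r5c3 ⇒ r5c3=4.
Step 2. [r7c9∈{3,4,6,8,9}] row 7 places 4 nowhere but r7c9. So r7c9=4.
Step 3. [r4c2∈{7,9}] box 4 places 9 nowhere but r4c2. So r4c2=9.
Step 4. [r1c5∈{3}] r1c5 has the single candidate 3. So r1c5=3.
Step 5. [r1c9∈{5}] r1c9's peers cover all but 5. So r1c9=5.
Step 6. [r9c1∈{3,4}] 3 has one home in col 1: r9c1, so r9c1=3.
Step 7. [r8c2∈{1}] r8c2 has the single candidate 1. So r8c2=1.
Step 8. [r4c6∈{7}] r4c6's peers cover all but 7, so r4c6=7.
Step 9. [r2c3∈{1,2,8}] in col 3, 1 fits only at r2c3 ⇒ r2c3=1.
Step 10. [r2c2∈{2,8}] across row 2, 2 lands solely at r2c2. So r2c2=2.
Step 11. [r4c8∈{3}] nothing but 3 survives at r4c8. So r4c8=3.
Step 12. [r3c2∈{4,8}] in box 1, 8 fits only at r3c2. So r3c2=8.
Step 13. [r5c5∈{2,8}] 2 has one home in col 5: r5c5 ⇒ r5c5=2.
Step 14. [r5c9∈{9}] r5c9's peers cover all but 9, so r5c9=9.
Step 15. [r5c7∈{5}] r5c7 is down to just 5. So r5c7=5.
Step 16. [r7c3∈{6,9}] 9 has one home in row 7: r7c3, so r7c3=9.
Step 17. [r8c3∈{6}] r8c3's peers cover all but 6. So r8c3=6.
Step 18. [r8c8∈{5,9}] 5 has one home in row 8: r8c8 ⇒ r8c8=5.
Step 19. [r8c9∈{3}] r8c9 is down to just 3, so r8c9=3.
Step 20. [r2c8∈{8,9}] col 8 places 9 nowhere but r2c8 ⇒ r2c8=9.
Step 21. [r5c6∈{8}] r5c6 is down to just 8, so r5c6=8.
Step 22. [r3c1∈{4}] r3c1's peers cover all but 4. So r3c1=4.
Step 23. [r9c9∈{6,8}] row 9 places 6 nowhere but r9c9, so r9c9=6.
Step 24. [r6c3∈{7,8}] row 6 places 8 nowhere but r6c3. So r6c3=8.
Step 25. [r5c8∈{7}] nothing but 7 survives at r5c8, so r5c8=7.
Step 26. [r3c8∈{1}] r3c8's peers cover all but 1, so r3c8=1.
Step 27. [r1c3∈{7}] r1c3's peers cover all but 7 ⇒ r1c3=7.
Step 28. [r7c6∈{6}] nothing but 6 survives at r7c6 ⇒ r7c6=6.
Step 29. [r4c9∈{2}] only 2 remains possible at r4c9, so r4c9=2.
Step 30. [r8c7∈{9}] r8c7 has the single candidate 9, so r8c7=9.
Step 31. [r9c2∈{4}] nothing but 4 survives at r9c2, so r9c2=4.
Step 32. [r7c5∈{8}] nothing but 8 survives at r7c5. So r7c5=8.
Step 33. [r7c4∈{3}] only 3 remains possible at r7c4, so r7c4=3.
Step 34. [r3c7∈{6}] r3c7 is down to just 6, so r3c7=6.
Step 35. [r8c5∈{7}] nothing but 7 survives at r8c5, so r8c5=7.
Step 36. [r1c8∈{4}] r1c8 has the single candidate 4. So r1c8=4.
Step 37. [r9c3∈{2}] r9c3's peers cover all but 2. So r9c3=2.
Step 38. [r2c9∈{8}] nothing but 8 survives at r2c9 ⇒ r2c9=8.
Step 39. [r2c7∈{3}] r2c7 is down to just 3 ⇒ r2c7=3.
Step 40. [r6c2∈{7}] r6c2's peers cover all but 7. So r6c2=7.
Step 41. [r9c4∈{5}] r9c4 is down to just 5 ⇒ r9c4=5.
Step 42. [r3c4∈{2}] only 2 remains possible at r3c4, so r3c4=2.
Step 43. [r9c8∈{8}] nothing but 8 survives at r9c8 ⇒ r9c8=8.

Answer: 9 6 7 8 3 1 2 4 5 / 5 2 1 7 6 4 3 9 8 / 4 8 3 2 9 5 6 1 7 / 1 9 5 6 4 7 8 3 2 / 6 3 4 1 2 8 5 7 9 / 2 7 8 9 5 3 4 6 1 / 7 5 9 3 8 6 1 2 4 / 8 1 6 4 7 2 9 5 3 / 3 4 2 5 1 9 7 8 6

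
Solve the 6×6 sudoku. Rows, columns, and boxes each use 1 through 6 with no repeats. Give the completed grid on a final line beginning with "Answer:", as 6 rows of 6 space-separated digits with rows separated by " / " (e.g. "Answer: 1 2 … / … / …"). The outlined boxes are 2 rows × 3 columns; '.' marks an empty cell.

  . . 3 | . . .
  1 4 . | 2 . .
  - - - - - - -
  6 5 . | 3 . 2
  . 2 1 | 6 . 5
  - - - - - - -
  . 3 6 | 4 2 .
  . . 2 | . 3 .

Step 1. [r6c6∈{1,6}] 6 has one home in row 6: r6c6. So r6c6=6.
Step 2. [r4c5∈{4}] r4c5 is down to just 4, so r4c5=4.
Step 3. [r6c4∈{1,5}] box 6 places 5 nowhere but r6c4. So r6c4=5.
Step 4. [r2c3∈{5}] r2c3 has the single candidate 5 ⇒ r2c3=5.
Step 5. [r1c4∈{1}] r1c4's peers cover all but 1. So r1c4=1.
Step 6. [r2c5∈{6}] nothing but 6 survives at r2c5, so r2c5=6.
Step 7. [r1c1∈{2}] only 2 remains possible at r1c1. So r1c1=2.
Step 8. [r6c2∈{1}] r6c2 has the single candidate 1, so r6c2=1.
Step 9. [r5c6∈{1}] r5c6's peers cover all but 1 ⇒ r5c6=1.
Step 10. [r5c1∈{5}] r5c1's peers cover all but 5. So r5c1=5.
Step 11. [r1c6∈{4}] r1c6's peers cover all but 4. So r1c6=4.
Step 12. [r3c5∈{1}] r3c5 is down to just 1, so r3c5=1.
Step 13. [r1c5∈{5}] r1c5 has the single candidate 5, so r1c5=5.
Step 14. [r6c1∈{4}] nothing but 4 survives at r6c1, so r6c1=4.
Step 15. [r2c6∈{3}] r2c6's peers cover all but 3 ⇒ r2c6=3.
Step 16. [r3c3∈{4}] r3c3 has the single candidate 4 ⇒ r3c3=4.
Step 17. [r1c2∈{6}] r1c2 is down to just 6, so r1c2=6.
Step 18. [r4c1∈{3}] only 3 remains possible at r4c1, so r4c1=3.

Answer: 2 6 3 1 5 4 / 1 4 5 2 6 3 / 6 5 4 3 1 2 / 3 2 1 6 4 5 / 5 3 6 4 2 1 / 4 1 2 5 3 6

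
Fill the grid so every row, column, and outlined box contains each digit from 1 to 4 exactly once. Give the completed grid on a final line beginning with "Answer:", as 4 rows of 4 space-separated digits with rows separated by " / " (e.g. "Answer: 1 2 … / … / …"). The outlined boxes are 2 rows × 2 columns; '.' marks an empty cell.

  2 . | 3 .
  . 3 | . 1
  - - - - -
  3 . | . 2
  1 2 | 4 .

Step 1. [r1c2∈{1,4}] 1 has one home in row 1: r1c2. So r1c2=1.
Step 2. [r3c3∈{1}] r3c3's peers cover all but 1 ⇒ r3c3=1.
Step 3. [r1c4∈{4}] r1c4's peers cover all but 4 ⇒ r1c4=4.
Step 4. [r3c2∈{4}] nothing but 4 survives at r3c2, so r3c2=4.
Step 5. [r2c3∈{2}] r2c3 has the single candidate 2, so r2c3=2.
Step 6. [r2c1∈{4}] only 4 remains possible at r2c1 ⇒ r2c1=4.
Step 7. [r4c4∈{3}] r4c4 has the single candidate 3 ⇒ r4c4=3.

Answer: 2 1 3 4 / 4 3 2 1 / 3 4 1 2 / 1 2 4 3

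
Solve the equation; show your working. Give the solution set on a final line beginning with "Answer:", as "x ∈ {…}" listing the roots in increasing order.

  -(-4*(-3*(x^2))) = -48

Step 1. [-(-4*(-3*(x^2))) = -48] leading − — multiply by −1 ⇒ neg: -4*(-3*(x^2)) = 48.
Step 2. [-4*(-3*(x^2)) = 48] leading coefficient -4: divide by -4. So div: -3*(x^2) = -12.
Step 3. [-3*(x^2) = -12] leading coefficient -3: divide by -3, so div: x^2 = 4.
Step 4. [x^2 = 4] √ both sides: 4 ≥ 0 gives two branches, so sqrt: x = 2 or -2.

Answer: x ∈ {-2, 2}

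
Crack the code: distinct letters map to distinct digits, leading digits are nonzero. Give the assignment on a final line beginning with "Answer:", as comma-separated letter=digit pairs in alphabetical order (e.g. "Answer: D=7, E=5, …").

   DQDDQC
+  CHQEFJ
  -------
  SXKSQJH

Step 1. [col 1: C + J ≡ H (mod 10)] column 1 (C + J ≡ H (mod 10), carry-in 0) doesn't pin C yet; pick C=8 and continue ⇒ C=8.
Step 2. [col 1: C + J ≡ H (mod 10)] several values work for J in column 1 (C + J ≡ H (mod 10), carry-in 0); try J=4 ⇒ J=4.
Step 3. [col 1: C + J ≡ H (mod 10)] from column 1 (C=8, J=4, carry-in 0, digits 4,8 already taken and all letters distinct): H must equal 2, so H=2.
Step 4. [S] adding two 6-digit numbers gives at most 6+1 digits, and here it does — S is that final carry and must be 1. So S=1.
Step 5. [col 2: Q + F ≡ J (mod 10)] Q=6 is one option consistent with column 2 (Q + F ≡ J (mod 10), carry-in 1) — take it. So Q=6.
Step 6. [col 2: Q + F ≡ J (mod 10)] column 2: given Q=6, J=4, carry-in 1, and digits 1,2,4,6,8 already taken and all letters distinct, Q+F≡J (mod 10) forces F=7, so F=7.
Step 7. [col 3: D + E ≡ Q (mod 10)] column 3 (D + E ≡ Q (mod 10), carry-in 1) doesn't pin D yet; pick D=5 and continue, so D=5.
Step 8. [col 3: D + E ≡ Q (mod 10)] from column 3 (D=5, Q=6, carry-in 1, digits 1,2,4,5,6,7,8 already taken and all letters distinct): E must equal 0, so E=0.
Step 9. [col 5: Q + H ≡ K (mod 10)] in column 5 we have Q+H≡K with carry-in 1; given Q=6, H=2 and digits 0,1,2,4,5,6,7,8 already taken and all letters distinct, that pins K to 9. So K=9.
Step 10. [col 6: D + C ≡ X (mod 10)] in column 6 we have D+C≡X with carry-in 0; given D=5, C=8 and digits 0,1,2,4,5,6,7,8,9 already taken and all letters distinct, that pins X to 3, so X=3.

Answer: C=8, D=5, E=0, F=7, H=2, J=4, K=9, Q=6, S=1, X=3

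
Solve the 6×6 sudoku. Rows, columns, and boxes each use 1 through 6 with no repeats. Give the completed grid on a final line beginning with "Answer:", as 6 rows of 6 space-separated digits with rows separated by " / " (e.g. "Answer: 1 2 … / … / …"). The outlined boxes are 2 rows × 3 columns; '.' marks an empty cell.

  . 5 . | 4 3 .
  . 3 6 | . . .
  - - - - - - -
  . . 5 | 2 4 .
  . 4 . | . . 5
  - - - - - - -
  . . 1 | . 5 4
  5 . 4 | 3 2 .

Step 1. [r2c5∈{1}] nothing but 1 survives at r2c5, so r2c5=1.
Step 2. [r5c4∈{6}] r5c4's peers cover all but 6, so r5c4=6.
Step 3. [r3c2∈{1,6}] r3c2 is the only open cell in col 2 admitting 1, so r3c2=1.
Step 4. [r1c3∈{2}] only 2 remains possible at r1c3. So r1c3=2.
Step 5. [r5c1∈{2,3}] across row 5, 3 lands solely at r5c1. So r5c1=3.
Step 6. [r3c1∈{6}] nothing but 6 survives at r3c1 ⇒ r3c1=6.
Step 7. [r5c2∈{2}] r5c2 has the single candidate 2 ⇒ r5c2=2.
Step 8. [r6c6∈{1}] r6c6 has the single candidate 1 ⇒ r6c6=1.
Step 9. [r1c6∈{6}] r1c6 has the single candidate 6 ⇒ r1c6=6.
Step 10. [r2c4∈{5}] nothing but 5 survives at r2c4, so r2c4=5.
Step 11. [r6c2∈{6}] r6c2's peers cover all but 6, so r6c2=6.
Step 12. [r4c4∈{1}] r4c4 is down to just 1, so r4c4=1.
Step 13. [r1c1∈{1}] r1c1 is down to just 1, so r1c1=1.
Step 14. [r4c3∈{3}] r4c3's peers cover all but 3. So r4c3=3.
Step 15. [r4c5∈{6}] nothing but 6 survives at r4c5. So r4c5=6.
Step 16. [r2c6∈{2}] r2c6 has the single candidate 2. So r2c6=2.
Step 17. [r3c6∈{3}] r3c6 has the single candidate 3, so r3c6=3.
Step 18. [r4c1∈{2}] r4c1 is down to just 2 ⇒ r4c1=2.
Step 19. [r2c1∈{4}] r2c1 has the single candidate 4 ⇒ r2c1=4.

Answer: 1 5 2 4 3 6 / 4 3 6 5 1 2 / 6 1 5 2 4 3 / 2 4 3 1 6 5 / 3 2 1 6 5 4 / 5 6 4 3 2 1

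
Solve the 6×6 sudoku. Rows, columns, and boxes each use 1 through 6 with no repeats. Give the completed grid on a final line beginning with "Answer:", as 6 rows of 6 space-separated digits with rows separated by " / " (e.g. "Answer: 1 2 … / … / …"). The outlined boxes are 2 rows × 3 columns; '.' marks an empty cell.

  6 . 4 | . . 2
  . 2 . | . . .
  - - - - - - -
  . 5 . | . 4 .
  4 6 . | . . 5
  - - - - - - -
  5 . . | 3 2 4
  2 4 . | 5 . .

Step 1. [r1c4∈{1}] nothing but 1 survives at r1c4 ⇒ r1c4=1.
Step 2. [r6c3∈{1,3,6}] in row 6, 3 fits only at r6c3, so r6c3=3.
Step 3. [r4c5∈{1,3}] row 4 places 3 nowhere but r4c5 ⇒ r4c5=3.
Step 4. [r4c3∈{1,2}] across row 4, 1 lands solely at r4c3, so r4c3=1.
Step 5. [r6c5∈{1,6}] across col 5, 1 lands solely at r6c5. So r6c5=1.
Step 6. [r2c5∈{5,6}] in col 5, 6 fits only at r2c5, so r2c5=6.
Step 7. [r3c4∈{2,6}] col 4 places 6 nowhere but r3c4, so r3c4=6.
Step 8. [r3c1∈{3}] only 3 remains possible at r3c1 ⇒ r3c1=3.
Step 9. [r1c2∈{3}] nothing but 3 survives at r1c2. So r1c2=3.
Step 10. [r5c2∈{1}] r5c2 is down to just 1. So r5c2=1.
Step 11. [r3c6∈{1}] only 1 remains possible at r3c6, so r3c6=1.
Step 12. [r2c6∈{3}] r2c6 has the single candidate 3 ⇒ r2c6=3.
Step 13. [r4c4∈{2}] r4c4's peers cover all but 2. So r4c4=2.
Step 14. [r2c4∈{4}] r2c4 has the single candidate 4, so r2c4=4.
Step 15. [r6c6∈{6}] only 6 remains possible at r6c6. So r6c6=6.
Step 16. [r3c3∈{2}] r3c3's peers cover all but 2 ⇒ r3c3=2.
Step 17. [r5c3∈{6}] nothing but 6 survives at r5c3. So r5c3=6.
Step 18. [r2c3∈{5}] nothing but 5 survives at r2c3 ⇒ r2c3=5.
Step 19. [r2c1∈{1}] r2c1 has the single candidate 1, so r2c1=1.
Step 20. [r1c5∈{5}] r1c5 has the single candidate 5, so r1c5=5.

Answer: 6 3 4 1 5 2 / 1 2 5 4 6 3 / 3 5 2 6 4 1 / 4 6 1 2 3 5 / 5 1 6 3 2 4 / 2 4 3 5 1 6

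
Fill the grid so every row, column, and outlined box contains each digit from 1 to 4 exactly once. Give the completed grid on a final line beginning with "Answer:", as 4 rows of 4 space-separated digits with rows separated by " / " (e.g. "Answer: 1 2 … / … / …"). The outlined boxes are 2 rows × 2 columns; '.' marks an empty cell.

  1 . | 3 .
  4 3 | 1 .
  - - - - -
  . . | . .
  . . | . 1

Step 1. [r1c2∈{2}] only 2 remains possible at r1c2. So r1c2=2.
Step 2. [r3c4∈{2,3,4}] r3c4 is the only open cell in col 4 admitting 3. So r3c4=3.
Step 3. [r4c2∈{4}] r4c2 is down to just 4, so r4c2=4.
Step 4. [r4c3∈{2}] r4c3 has the single candidate 2, so r4c3=2.
Step 5. [r2c4∈{2}] only 2 remains possible at r2c4. So r2c4=2.
Step 6. [r3c1∈{2}] nothing but 2 survives at r3c1, so r3c1=2.
Step 7. [r3c3∈{4}] nothing but 4 survives at r3c3. So r3c3=4.
Step 8. [r4c1∈{3}] r4c1's peers cover all but 3, so r4c1=3.
Step 9. [r3c2∈{1}] only 1 remains possible at r3c2 ⇒ r3c2=1.
Step 10. [r1c4∈{4}] r1c4's peers cover all but 4. So r1c4=4.

Answer: 1 2 3 4 / 4 3 1 2 / 2 1 4 3 / 3 4 2 1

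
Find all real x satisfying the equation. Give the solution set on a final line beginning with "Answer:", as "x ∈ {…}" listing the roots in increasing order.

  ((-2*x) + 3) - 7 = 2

Step 1. [((-2*x) + 3) - 7 = 2] -7 is outermost — add 7 both sides, so sub: (-2*x) + 3 = 9.
Step 2. [(-2*x) + 3 = 9] 3 comes off first (subtract 3), so sub: -2*x = 6.
Step 3. [-2*x = 6] -2·(inner) — divide through by -2. So div: x = -3.

Answer: x ∈ {-3}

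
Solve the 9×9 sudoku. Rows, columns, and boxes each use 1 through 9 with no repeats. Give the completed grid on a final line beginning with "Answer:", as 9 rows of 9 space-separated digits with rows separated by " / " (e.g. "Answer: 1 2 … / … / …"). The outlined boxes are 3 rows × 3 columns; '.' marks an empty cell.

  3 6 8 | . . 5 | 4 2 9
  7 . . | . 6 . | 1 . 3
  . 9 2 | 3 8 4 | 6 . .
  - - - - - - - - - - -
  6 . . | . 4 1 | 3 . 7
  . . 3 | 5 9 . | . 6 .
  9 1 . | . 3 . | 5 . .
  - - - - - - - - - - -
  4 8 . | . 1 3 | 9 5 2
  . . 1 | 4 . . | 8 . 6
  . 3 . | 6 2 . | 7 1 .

Step 1. [r7c4∈{7}] r7c4's peers cover all but 7, so r7c4=7.
Step 2. [r6c8∈{4,8}] 4 has one home in col 8: r6c8 ⇒ r6c8=4.
Step 3. [r6c9∈{8}] r6c9 has the single candidate 8. So r6c9=8.
Step 4. [r9c1∈{5}] r9c1 is down to just 5 ⇒ r9c1=5.
Step 5. [r6c4∈{2}] nothing but 2 survives at r6c4, so r6c4=2.
Step 6. [r4c2∈{2,5}] across row 4, 2 lands solely at r4c2, so r4c2=2.
Step 7. [r5c2∈{4,7}] row 5 places 4 nowhere but r5c2. So r5c2=4.
Step 8. [r5c6∈{7,8}] 7 has one home in row 5: r5c6 ⇒ r5c6=7.
Step 9. [r8c6∈{9}] only 9 remains possible at r8c6 ⇒ r8c6=9.
Step 10. [r4c3∈{5}] r4c3's peers cover all but 5, so r4c3=5.
Step 11. [r2c6∈{2}] nothing but 2 survives at r2c6. So r2c6=2.
Step 12. [r8c5∈{5}] only 5 remains possible at r8c5 ⇒ r8c5=5.
Step 13. [r6c3∈{7}] r6c3's peers cover all but 7 ⇒ r6c3=7.
Step 14. [r2c8∈{8}] r2c8 has the single candidate 8. So r2c8=8.
Step 15. [r8c8∈{3}] r8c8's peers cover all but 3 ⇒ r8c8=3.
Step 16. [r9c9∈{4}] r9c9 is down to just 4, so r9c9=4.
Step 17. [r3c1∈{1}] r3c1 is down to just 1, so r3c1=1.
Step 18. [r8c1∈{2}] only 2 remains possible at r8c1, so r8c1=2.
Step 19. [r3c8∈{7}] r3c8 is down to just 7. So r3c8=7.
Step 20. [r9c6∈{8}] nothing but 8 survives at r9c6. So r9c6=8.
Step 21. [r3c9∈{5}] r3c9 has the single candidate 5 ⇒ r3c9=5.
Step 22. [r1c5∈{7}] r1c5 is down to just 7 ⇒ r1c5=7.
Step 23. [r8c2∈{7}] only 7 remains possible at r8c2 ⇒ r8c2=7.
Step 24. [r1c4∈{1}] r1c4 is down to just 1, so r1c4=1.
Step 25. [r5c9∈{1}] r5c9 is down to just 1, so r5c9=1.
Step 26. [r2c3∈{4}] r2c3 is down to just 4 ⇒ r2c3=4.
Step 27. [r9c3∈{9}] only 9 remains possible at r9c3. So r9c3=9.
Step 28. [r4c4∈{8}] only 8 remains possible at r4c4, so r4c4=8.
Step 29. [r5c1∈{8}] only 8 remains possible at r5c1 ⇒ r5c1=8.
Step 30. [r2c4∈{9}] nothing but 9 survives at r2c4, so r2c4=9.
Step 31. [r5c7∈{2}] r5c7 is down to just 2, so r5c7=2.
Step 32. [r4c8∈{9}] nothing but 9 survives at r4c8, so r4c8=9.
Step 33. [r2c2∈{5}] only 5 remains possible at r2c2. So r2c2=5.
Step 34. [r7c3∈{6}] r7c3 is down to just 6. So r7c3=6.
Step 35. [r6c6∈{6}] r6c6's peers cover all but 6, so r6c6=6.

Answer: 3 6 8 1 7 5 4 2 9 / 7 5 4 9 6 2 1 8 3 / 1 9 2 3 8 4 6 7 5 / 6 2 5 8 4 1 3 9 7 / 8 4 3 5 9 7 2 6 1 / 9 1 7 2 3 6 5 4 8 / 4 8 6 7 1 3 9 5 2 / 2 7 1 4 5 9 8 3 6 / 5 3 9 6 2 8 7 1 4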